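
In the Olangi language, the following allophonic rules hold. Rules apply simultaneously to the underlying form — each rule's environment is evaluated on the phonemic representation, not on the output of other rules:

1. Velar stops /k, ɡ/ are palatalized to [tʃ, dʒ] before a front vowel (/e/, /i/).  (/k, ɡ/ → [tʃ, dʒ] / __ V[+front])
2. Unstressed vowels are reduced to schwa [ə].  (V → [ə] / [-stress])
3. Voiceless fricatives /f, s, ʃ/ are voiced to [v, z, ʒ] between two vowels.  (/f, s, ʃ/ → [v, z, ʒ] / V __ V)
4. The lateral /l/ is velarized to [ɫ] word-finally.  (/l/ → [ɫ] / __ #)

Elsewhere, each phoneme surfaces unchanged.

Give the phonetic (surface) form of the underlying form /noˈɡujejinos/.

/n/ — not in any rule's target class → [n].
/o/ — between /n/ and /ɡ/, in an unstressed syllable — surfaces as [ə] (rule 2).
/ɡ/ (between /o/ and /u/) fails the environment for rule 1, so it stays [ɡ].
/u/ (between /ɡ/ and /j/) is in the target of rule 2 but the environment (in an unstressed syllable) is not met → [u].
/j/ (between /u/ and /e/): no rule targets it → [j].
/e/ (between /j/ and /j/): in an unstressed syllable, so rule 2 applies → [ə].
/j/ stays [j].
Rule 2 applies to /i/ (between /j/ and /n/: in an unstressed syllable) → [ə].
/n/ (between /i/ and /o/): no rule targets it → [n].
/o/ (between /n/ and /s/) occurs in an unstressed syllable → [ə] by rule 2.
/s/ — word-final; rule 3 does not apply here → [s].

[nəˈɡujəjənəs]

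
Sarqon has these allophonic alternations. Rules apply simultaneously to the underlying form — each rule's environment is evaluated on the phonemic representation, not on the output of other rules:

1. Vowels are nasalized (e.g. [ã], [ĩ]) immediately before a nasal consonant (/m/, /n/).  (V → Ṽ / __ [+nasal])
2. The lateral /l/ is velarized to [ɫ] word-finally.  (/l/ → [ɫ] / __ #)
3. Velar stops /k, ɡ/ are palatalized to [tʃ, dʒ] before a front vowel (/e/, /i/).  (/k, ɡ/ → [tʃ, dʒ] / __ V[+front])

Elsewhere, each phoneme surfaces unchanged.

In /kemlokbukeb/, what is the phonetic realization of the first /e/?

/e/ meets the environment for rule 1 (before a nasal consonant) → [ẽ].

[ẽ]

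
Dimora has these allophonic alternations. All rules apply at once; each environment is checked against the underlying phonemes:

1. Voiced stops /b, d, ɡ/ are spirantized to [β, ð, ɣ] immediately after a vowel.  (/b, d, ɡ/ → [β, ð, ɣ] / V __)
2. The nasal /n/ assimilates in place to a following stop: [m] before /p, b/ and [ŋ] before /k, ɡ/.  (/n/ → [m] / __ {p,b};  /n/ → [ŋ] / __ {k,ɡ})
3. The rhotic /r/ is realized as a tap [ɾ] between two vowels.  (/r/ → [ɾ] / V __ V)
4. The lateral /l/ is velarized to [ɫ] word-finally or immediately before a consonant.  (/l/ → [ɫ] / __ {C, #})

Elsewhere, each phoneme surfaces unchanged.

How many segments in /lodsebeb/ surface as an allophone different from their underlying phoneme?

Segments that undergo a rule: /d/ → [ð] (rule 1); /b/ → [β] (rule 1); /b/ → [β] (rule 1).
All other segments surface unchanged.

3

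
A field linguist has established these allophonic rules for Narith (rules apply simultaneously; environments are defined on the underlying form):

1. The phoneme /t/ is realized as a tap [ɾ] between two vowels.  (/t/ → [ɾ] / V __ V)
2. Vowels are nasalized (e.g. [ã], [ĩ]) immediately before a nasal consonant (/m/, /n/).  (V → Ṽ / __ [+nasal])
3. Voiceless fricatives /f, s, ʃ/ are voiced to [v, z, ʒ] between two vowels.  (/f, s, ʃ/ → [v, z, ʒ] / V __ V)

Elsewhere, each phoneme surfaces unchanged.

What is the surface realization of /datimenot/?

/d/ stays [d].
/a/ (between /d/ and /t/) fails the environment for rule 2, so it stays [a].
/t/ meets the environment for rule 1 (between two vowels) → [ɾ].
Rule 2 applies to /i/ (between /t/ and /m/: before a nasal consonant) → [ĩ].
/m/ (between /i/ and /e/): no rule targets it → [m].
/e/ — between /m/ and /n/, before a nasal consonant — surfaces as [ẽ] (rule 2).
/n/ — not in any rule's target class → [n].
/o/ (between /n/ and /t/) is in the target of rule 2 but the environment (before a nasal consonant) is not met → [o].
/t/ (word-final) is in the target of rule 1 but the environment (between two vowels) is not met → [t].

[daɾĩmẽnot]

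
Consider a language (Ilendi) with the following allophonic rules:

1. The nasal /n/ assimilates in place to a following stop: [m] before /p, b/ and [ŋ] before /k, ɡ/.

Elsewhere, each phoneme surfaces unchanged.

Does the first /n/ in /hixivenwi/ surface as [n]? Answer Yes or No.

Yes

/n/ (between /e/ and /w/) is in the target of rule 1 but the environment (before a labial or velar stop) is not met → [n].
The actual realization is [n], which matches [n].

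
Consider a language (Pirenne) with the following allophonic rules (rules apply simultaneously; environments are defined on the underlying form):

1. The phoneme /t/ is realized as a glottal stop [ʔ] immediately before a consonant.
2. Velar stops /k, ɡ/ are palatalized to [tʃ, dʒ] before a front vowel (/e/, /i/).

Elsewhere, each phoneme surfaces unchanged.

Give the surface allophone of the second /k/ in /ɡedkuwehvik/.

/k/ (word-final) fails the environment for rule 2, so it stays [k].

[k]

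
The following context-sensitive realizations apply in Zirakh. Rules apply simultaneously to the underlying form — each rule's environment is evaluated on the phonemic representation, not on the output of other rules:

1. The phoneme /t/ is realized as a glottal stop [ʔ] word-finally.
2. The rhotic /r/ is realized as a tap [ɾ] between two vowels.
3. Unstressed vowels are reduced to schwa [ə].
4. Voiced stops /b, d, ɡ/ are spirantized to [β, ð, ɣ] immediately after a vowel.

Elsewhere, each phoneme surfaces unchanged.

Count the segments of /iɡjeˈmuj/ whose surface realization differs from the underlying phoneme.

3

Segments that undergo a rule: /i/ → [ə] (rule 3); /ɡ/ → [ɣ] (rule 4); /e/ → [ə] (rule 3).
All other segments surface unchanged.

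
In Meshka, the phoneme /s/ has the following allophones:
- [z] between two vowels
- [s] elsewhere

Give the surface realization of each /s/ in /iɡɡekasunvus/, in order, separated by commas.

Occurrence 1 (position 7): between two vowels → [z].
Occurrence 2 (position 12): no conditioning environment matches → elsewhere allophone [s].

[z], [s]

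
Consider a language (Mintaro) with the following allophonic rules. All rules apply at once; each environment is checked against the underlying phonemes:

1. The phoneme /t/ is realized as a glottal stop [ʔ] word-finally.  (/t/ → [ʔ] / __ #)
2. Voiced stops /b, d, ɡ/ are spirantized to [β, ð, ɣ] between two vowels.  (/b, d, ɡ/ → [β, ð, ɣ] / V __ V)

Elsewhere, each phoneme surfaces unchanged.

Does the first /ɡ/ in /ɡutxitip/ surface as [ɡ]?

/ɡ/ (word-initial) is in the target of rule 2 but the environment (between two vowels) is not met → [ɡ].
The actual realization is [ɡ], which matches [ɡ].

Yes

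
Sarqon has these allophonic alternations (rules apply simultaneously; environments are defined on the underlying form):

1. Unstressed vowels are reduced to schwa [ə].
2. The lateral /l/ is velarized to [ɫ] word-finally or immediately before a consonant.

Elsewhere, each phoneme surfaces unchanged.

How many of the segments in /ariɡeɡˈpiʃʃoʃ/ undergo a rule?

Segments that undergo a rule: /a/ → [ə] (rule 1); /i/ → [ə] (rule 1); /e/ → [ə] (rule 1); /o/ → [ə] (rule 1).
All other segments surface unchanged.

4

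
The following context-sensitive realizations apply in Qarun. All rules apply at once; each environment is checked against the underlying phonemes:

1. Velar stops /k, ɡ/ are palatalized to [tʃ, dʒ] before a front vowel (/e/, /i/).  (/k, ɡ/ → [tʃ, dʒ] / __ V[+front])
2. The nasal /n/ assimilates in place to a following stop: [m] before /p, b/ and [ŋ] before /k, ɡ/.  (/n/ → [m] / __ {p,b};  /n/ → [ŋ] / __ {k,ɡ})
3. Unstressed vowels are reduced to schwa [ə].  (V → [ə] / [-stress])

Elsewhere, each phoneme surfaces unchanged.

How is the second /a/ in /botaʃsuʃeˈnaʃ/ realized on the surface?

/a/ (between /n/ and /ʃ/) fails the environment for rule 3, so it stays [a].

[a]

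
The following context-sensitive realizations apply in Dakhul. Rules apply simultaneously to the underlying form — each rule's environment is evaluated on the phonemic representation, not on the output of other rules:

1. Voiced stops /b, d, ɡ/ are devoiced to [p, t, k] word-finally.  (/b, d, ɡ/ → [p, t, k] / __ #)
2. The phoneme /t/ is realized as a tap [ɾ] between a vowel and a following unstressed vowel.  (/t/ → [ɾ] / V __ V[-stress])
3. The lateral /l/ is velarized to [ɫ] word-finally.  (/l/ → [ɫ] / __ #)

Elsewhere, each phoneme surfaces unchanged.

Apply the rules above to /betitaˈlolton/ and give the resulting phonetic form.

/b/ (word-initial): rule 1 targets it, but not word-finally → unchanged [b].
/t/ — between /e/ and /i/, between a vowel and a following unstressed vowel — surfaces as [ɾ] (rule 2).
/t/ (between /i/ and /a/): between a vowel and a following unstressed vowel, so rule 2 applies → [ɾ].
/l/ (between /a/ and /o/) fails the environment for rule 3, so it stays [l].
/l/ — between /o/ and /t/; rule 3 does not apply here → [l].
/t/ (between /l/ and /o/): rule 2 targets it, but not between a vowel and a following unstressed vowel → unchanged [t].

[beɾiɾaˈlolton]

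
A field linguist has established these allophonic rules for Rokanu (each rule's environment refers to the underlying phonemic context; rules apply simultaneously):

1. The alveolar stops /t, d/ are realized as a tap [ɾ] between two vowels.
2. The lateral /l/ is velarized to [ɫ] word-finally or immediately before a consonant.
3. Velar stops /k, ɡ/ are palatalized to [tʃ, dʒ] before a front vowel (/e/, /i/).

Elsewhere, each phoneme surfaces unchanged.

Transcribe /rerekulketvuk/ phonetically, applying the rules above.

/r/ (word-initial) is unaffected → [r].
/e/ (between /r/ and /r/) is unaffected → [e].
/r/ (between /e/ and /e/) is unaffected → [r].
/e/ (between /r/ and /k/): no rule targets it → [e].
/k/ — between /e/ and /u/; rule 3 does not apply here → [k].
/u/ (between /k/ and /l/): no rule targets it → [u].
/l/ (between /u/ and /k/) occurs word-finally or immediately before a consonant → [ɫ] by rule 2.
/k/ — between /l/ and /e/, before a front vowel — surfaces as [tʃ] (rule 3).
/e/ stays [e].
/t/ (between /e/ and /v/): rule 1 targets it, but not between two vowels → unchanged [t].
/v/ (between /t/ and /u/) is unaffected → [v].
/u/ (between /v/ and /k/): no rule targets it → [u].
/k/ — word-final; rule 3 does not apply here → [k].

[rerekuɫtʃetvuk]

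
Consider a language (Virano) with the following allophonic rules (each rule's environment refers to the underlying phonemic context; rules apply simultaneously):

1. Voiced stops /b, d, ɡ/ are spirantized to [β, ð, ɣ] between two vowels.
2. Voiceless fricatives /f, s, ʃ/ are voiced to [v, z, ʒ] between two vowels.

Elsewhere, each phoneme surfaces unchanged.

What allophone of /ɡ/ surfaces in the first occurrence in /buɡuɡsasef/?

[ɣ]

/ɡ/ (between /u/ and /u/): between two vowels, so rule 1 applies → [ɣ].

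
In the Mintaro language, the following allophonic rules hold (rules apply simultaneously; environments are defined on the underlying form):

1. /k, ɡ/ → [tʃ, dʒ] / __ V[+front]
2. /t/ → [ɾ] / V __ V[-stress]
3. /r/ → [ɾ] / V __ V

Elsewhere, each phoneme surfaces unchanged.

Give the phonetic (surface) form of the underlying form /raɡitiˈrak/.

/r/ — word-initial; rule 3 does not apply here → [r].
Rule 1 applies to /ɡ/ (between /a/ and /i/: before a front vowel) → [dʒ].
Rule 2 applies to /t/ (between /i/ and /i/: between a vowel and a following unstressed vowel) → [ɾ].
/r/ meets the environment for rule 3 (between two vowels) → [ɾ].
/k/ (word-final): rule 1 targets it, but not before a front vowel → unchanged [k].

[radʒiɾiˈɾak]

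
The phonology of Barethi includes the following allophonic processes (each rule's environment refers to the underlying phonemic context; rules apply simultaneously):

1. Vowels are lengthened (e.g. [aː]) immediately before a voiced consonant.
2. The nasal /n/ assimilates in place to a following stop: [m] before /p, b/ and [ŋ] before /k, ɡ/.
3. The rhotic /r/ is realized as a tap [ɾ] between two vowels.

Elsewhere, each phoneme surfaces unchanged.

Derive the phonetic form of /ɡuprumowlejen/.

[ɡupruːmoːwleːjeːn]

/ɡ/ (word-initial) is unaffected → [ɡ].
/u/ (between /ɡ/ and /p/): rule 1 targets it, but not before a voiced consonant → unchanged [u].
/p/ (between /u/ and /r/) is unaffected → [p].
/r/ — between /p/ and /u/; rule 3 does not apply here → [r].
/u/ — between /r/ and /m/, before a voiced consonant — surfaces as [uː] (rule 1).
/m/ (between /u/ and /o/): no rule targets it → [m].
/o/ (between /m/ and /w/): before a voiced consonant, so rule 1 applies → [oː].
/w/ (between /o/ and /l/): no rule targets it → [w].
/l/ (between /w/ and /e/): no rule targets it → [l].
Rule 1 applies to /e/ (between /l/ and /j/: before a voiced consonant) → [eː].
/j/ (between /e/ and /e/) is unaffected → [j].
/e/ — between /j/ and /n/, before a voiced consonant — surfaces as [eː] (rule 1).
/n/ (word-final) is in the target of rule 2 but the environment (before a labial or velar stop) is not met → [n].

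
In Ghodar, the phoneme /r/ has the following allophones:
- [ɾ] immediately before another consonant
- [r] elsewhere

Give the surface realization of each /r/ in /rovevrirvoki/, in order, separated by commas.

[r], [r], [ɾ]

Occurrence 1 (position 1): no conditioning environment matches → elsewhere allophone [r].
Occurrence 2 (position 6): no conditioning environment matches → elsewhere allophone [r].
Occurrence 3 (position 8): immediately before another consonant → [ɾ].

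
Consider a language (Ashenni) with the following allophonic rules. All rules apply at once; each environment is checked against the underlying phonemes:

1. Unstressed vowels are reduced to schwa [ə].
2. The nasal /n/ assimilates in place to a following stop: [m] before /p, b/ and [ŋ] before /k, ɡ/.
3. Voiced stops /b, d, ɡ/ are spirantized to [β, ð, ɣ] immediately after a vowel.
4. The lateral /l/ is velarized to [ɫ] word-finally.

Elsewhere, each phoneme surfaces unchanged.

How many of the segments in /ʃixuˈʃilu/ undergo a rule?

Segments that undergo a rule: /i/ → [ə] (rule 1); /u/ → [ə] (rule 1); /u/ → [ə] (rule 1).
All other segments surface unchanged.

3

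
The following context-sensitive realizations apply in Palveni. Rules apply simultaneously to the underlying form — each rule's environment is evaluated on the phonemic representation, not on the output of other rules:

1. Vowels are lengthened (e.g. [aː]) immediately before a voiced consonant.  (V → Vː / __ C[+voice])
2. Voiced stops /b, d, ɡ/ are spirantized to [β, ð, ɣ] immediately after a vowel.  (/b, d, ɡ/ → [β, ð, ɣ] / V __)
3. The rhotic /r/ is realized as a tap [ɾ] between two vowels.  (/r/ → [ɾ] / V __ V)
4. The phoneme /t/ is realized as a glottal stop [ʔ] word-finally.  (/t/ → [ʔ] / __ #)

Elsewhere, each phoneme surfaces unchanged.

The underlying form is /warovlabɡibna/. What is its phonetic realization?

/a/ (between /w/ and /r/): before a voiced consonant, so rule 1 applies → [aː].
/r/ meets the environment for rule 3 (between two vowels) → [ɾ].
Rule 1 applies to /o/ (between /r/ and /v/: before a voiced consonant) → [oː].
Rule 1 applies to /a/ (between /l/ and /b/: before a voiced consonant) → [aː].
/b/ (between /a/ and /ɡ/): immediately after a vowel, so rule 2 applies → [β].
/ɡ/ (between /b/ and /i/) is in the target of rule 2 but the environment (immediately after a vowel) is not met → [ɡ].
/i/ (between /ɡ/ and /b/): before a voiced consonant, so rule 1 applies → [iː].
/b/ meets the environment for rule 2 (immediately after a vowel) → [β].
/a/ (word-final) fails the environment for rule 1, so it stays [a].

[waːɾoːvlaːβɡiːβna]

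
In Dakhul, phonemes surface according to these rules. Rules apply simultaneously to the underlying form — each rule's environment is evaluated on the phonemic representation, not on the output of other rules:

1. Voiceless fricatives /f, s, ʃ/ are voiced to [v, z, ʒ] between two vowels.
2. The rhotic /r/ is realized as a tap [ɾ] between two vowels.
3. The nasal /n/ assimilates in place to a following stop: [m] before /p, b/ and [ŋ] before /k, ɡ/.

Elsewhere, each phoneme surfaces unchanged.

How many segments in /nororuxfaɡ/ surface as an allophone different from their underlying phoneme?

Segments that undergo a rule: /r/ → [ɾ] (rule 2); /r/ → [ɾ] (rule 2).
All other segments surface unchanged.

2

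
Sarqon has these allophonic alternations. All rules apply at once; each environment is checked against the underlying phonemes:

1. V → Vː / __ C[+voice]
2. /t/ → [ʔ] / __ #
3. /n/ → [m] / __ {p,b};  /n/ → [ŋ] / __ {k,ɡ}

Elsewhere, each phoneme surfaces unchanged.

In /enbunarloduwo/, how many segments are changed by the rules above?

6

Segments that undergo a rule: /e/ → [eː] (rule 1); /n/ → [m] (rule 3); /u/ → [uː] (rule 1); /a/ → [aː] (rule 1); /o/ → [oː] (rule 1); /u/ → [uː] (rule 1).
All other segments surface unchanged.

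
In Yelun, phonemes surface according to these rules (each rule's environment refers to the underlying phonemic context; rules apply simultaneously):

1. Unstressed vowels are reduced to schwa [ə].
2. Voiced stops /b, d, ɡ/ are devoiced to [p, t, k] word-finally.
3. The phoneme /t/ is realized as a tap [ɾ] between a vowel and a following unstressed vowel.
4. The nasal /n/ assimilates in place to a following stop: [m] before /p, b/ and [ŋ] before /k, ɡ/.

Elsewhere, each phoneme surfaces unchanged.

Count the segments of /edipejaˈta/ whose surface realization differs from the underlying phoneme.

Segments that undergo a rule: /e/ → [ə] (rule 1); /i/ → [ə] (rule 1); /e/ → [ə] (rule 1); /a/ → [ə] (rule 1).
All other segments surface unchanged.

4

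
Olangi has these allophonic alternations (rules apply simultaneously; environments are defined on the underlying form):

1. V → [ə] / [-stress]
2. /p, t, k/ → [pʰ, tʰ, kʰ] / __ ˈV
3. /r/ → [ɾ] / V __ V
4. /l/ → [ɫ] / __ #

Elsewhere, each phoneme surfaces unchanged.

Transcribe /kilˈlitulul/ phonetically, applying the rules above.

[kəlˈlitələɫ]

/k/ (word-initial) is in the target of rule 2 but the environment (immediately before a stressed vowel) is not met → [k].
/i/ (between /k/ and /l/): in an unstressed syllable, so rule 1 applies → [ə].
/l/ (between /i/ and /l/): rule 4 targets it, but not word-finally → unchanged [l].
/l/ (between /l/ and /i/) fails the environment for rule 4, so it stays [l].
/i/ (between /l/ and /t/): rule 1 targets it, but not in an unstressed syllable → unchanged [i].
/t/ (between /i/ and /u/) fails the environment for rule 2, so it stays [t].
/u/ (between /t/ and /l/) occurs in an unstressed syllable → [ə] by rule 1.
/l/ (between /u/ and /u/) fails the environment for rule 4, so it stays [l].
/u/ (between /l/ and /l/) occurs in an unstressed syllable → [ə] by rule 1.
/l/ (word-final): word-finally, so rule 4 applies → [ɫ].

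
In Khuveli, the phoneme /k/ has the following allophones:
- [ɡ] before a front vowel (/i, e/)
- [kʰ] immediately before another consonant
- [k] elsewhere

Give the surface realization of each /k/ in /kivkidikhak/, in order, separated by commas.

[ɡ], [ɡ], [kʰ], [k]

Occurrence 1 (position 1): before a front vowel (/i, e/) → [ɡ].
Occurrence 2 (position 4): before a front vowel (/i, e/) → [ɡ].
Occurrence 3 (position 8): immediately before another consonant → [kʰ].
Occurrence 4 (position 11): no conditioning environment matches → elsewhere allophone [k].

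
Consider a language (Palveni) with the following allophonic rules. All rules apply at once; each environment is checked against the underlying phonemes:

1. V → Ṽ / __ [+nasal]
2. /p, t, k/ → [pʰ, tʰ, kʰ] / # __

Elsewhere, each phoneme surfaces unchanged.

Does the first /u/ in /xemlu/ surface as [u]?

Yes

/u/ (word-final) fails the environment for rule 1, so it stays [u].
The actual realization is [u], which matches [u].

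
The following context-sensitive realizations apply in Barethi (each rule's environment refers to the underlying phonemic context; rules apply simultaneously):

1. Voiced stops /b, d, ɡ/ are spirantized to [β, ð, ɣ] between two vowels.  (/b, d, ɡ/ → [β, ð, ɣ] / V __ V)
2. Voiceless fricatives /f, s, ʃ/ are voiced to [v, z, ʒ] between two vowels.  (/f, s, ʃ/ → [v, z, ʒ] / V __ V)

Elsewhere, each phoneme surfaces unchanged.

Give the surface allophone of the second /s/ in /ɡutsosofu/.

[z]

/s/ (between /o/ and /o/) occurs between two vowels → [z] by rule 2.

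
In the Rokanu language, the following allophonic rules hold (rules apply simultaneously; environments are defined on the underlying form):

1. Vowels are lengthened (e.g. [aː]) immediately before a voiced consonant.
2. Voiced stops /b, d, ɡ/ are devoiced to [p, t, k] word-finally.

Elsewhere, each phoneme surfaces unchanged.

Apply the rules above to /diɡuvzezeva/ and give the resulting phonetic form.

/d/ (word-initial) is in the target of rule 2 but the environment (word-finally) is not met → [d].
/i/ meets the environment for rule 1 (before a voiced consonant) → [iː].
/ɡ/ (between /i/ and /u/): rule 2 targets it, but not word-finally → unchanged [ɡ].
/u/ — between /ɡ/ and /v/, before a voiced consonant — surfaces as [uː] (rule 1).
/v/ (between /u/ and /z/): no rule targets it → [v].
/z/ (between /v/ and /e/) is unaffected → [z].
/e/ (between /z/ and /z/): before a voiced consonant, so rule 1 applies → [eː].
/z/ (between /e/ and /e/): no rule targets it → [z].
/e/ — between /z/ and /v/, before a voiced consonant — surfaces as [eː] (rule 1).
/v/ (between /e/ and /a/): no rule targets it → [v].
/a/ (word-final): rule 1 targets it, but not before a voiced consonant → unchanged [a].

[diːɡuːvzeːzeːva]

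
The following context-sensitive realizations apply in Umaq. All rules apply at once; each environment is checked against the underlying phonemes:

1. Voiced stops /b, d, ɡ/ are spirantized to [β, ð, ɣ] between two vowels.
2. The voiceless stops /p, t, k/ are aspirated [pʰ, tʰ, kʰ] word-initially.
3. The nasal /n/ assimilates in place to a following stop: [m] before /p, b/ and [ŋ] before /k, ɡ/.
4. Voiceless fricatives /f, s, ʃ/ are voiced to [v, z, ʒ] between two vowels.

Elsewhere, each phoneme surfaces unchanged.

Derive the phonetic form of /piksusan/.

[pʰiksuzan]

/p/ meets the environment for rule 2 (word-initially) → [pʰ].
/i/ (between /p/ and /k/): no rule targets it → [i].
/k/ (between /i/ and /s/) is in the target of rule 2 but the environment (word-initially) is not met → [k].
/s/ — between /k/ and /u/; rule 4 does not apply here → [s].
/u/ stays [u].
/s/ — between /u/ and /a/, between two vowels — surfaces as [z] (rule 4).
/a/ — not in any rule's target class → [a].
/n/ (word-final) fails the environment for rule 3, so it stays [n].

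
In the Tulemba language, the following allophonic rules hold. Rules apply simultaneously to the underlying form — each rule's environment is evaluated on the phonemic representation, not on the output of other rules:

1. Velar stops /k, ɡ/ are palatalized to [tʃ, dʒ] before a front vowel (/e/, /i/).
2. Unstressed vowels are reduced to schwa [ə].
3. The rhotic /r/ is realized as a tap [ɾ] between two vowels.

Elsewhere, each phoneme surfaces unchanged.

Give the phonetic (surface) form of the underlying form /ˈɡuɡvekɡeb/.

[ˈɡuɡvəkdʒəb]

/ɡ/ (word-initial) is in the target of rule 1 but the environment (before a front vowel) is not met → [ɡ].
/u/ (between /ɡ/ and /ɡ/): rule 2 targets it, but not in an unstressed syllable → unchanged [u].
/ɡ/ (between /u/ and /v/): rule 1 targets it, but not before a front vowel → unchanged [ɡ].
/v/ stays [v].
/e/ — between /v/ and /k/, in an unstressed syllable — surfaces as [ə] (rule 2).
/k/ (between /e/ and /ɡ/): rule 1 targets it, but not before a front vowel → unchanged [k].
/ɡ/ meets the environment for rule 1 (before a front vowel) → [dʒ].
/e/ — between /ɡ/ and /b/, in an unstressed syllable — surfaces as [ə] (rule 2).
/b/ stays [b].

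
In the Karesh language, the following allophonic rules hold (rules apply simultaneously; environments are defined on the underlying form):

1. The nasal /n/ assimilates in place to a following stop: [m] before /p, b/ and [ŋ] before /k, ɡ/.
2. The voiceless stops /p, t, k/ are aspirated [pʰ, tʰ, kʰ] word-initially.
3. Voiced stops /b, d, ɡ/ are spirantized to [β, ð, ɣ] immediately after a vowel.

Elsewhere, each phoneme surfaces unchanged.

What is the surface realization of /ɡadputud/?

[ɡaðputuð]

/ɡ/ (word-initial) is in the target of rule 3 but the environment (immediately after a vowel) is not met → [ɡ].
/a/ (between /ɡ/ and /d/) is unaffected → [a].
Rule 3 applies to /d/ (between /a/ and /p/: immediately after a vowel) → [ð].
/p/ (between /d/ and /u/) fails the environment for rule 2, so it stays [p].
/u/ — not in any rule's target class → [u].
/t/ — between /u/ and /u/; rule 2 does not apply here → [t].
/u/ stays [u].
/d/ meets the environment for rule 3 (immediately after a vowel) → [ð].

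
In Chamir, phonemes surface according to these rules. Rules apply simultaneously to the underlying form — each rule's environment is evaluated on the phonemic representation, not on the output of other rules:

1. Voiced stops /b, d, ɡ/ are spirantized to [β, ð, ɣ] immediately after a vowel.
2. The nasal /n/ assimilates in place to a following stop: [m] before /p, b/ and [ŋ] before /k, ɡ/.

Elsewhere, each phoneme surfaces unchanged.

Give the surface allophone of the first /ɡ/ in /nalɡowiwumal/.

[ɡ]

/ɡ/ (between /l/ and /o/): rule 1 targets it, but not immediately after a vowel → unchanged [ɡ].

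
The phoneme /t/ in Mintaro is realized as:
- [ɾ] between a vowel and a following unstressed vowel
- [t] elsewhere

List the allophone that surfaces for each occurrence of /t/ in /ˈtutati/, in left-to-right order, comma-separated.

[t], [ɾ], [ɾ]

Occurrence 1 (position 1): no conditioning environment matches → elsewhere allophone [t].
Occurrence 2 (position 3): between a vowel and a following unstressed vowel → [ɾ].
Occurrence 3 (position 5): between a vowel and a following unstressed vowel → [ɾ].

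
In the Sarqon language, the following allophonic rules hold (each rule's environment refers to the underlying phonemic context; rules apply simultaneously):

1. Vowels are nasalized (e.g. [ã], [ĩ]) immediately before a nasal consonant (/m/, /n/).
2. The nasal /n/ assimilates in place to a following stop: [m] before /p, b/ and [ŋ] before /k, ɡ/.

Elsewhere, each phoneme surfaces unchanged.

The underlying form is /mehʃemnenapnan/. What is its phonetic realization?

[mehʃẽmnẽnapnãn]

/m/ (word-initial): no rule targets it → [m].
/e/ (between /m/ and /h/) fails the environment for rule 1, so it stays [e].
/h/ — not in any rule's target class → [h].
/ʃ/ stays [ʃ].
/e/ (between /ʃ/ and /m/): before a nasal consonant, so rule 1 applies → [ẽ].
/m/ (between /e/ and /n/) is unaffected → [m].
/n/ — between /m/ and /e/; rule 2 does not apply here → [n].
/e/ (between /n/ and /n/): before a nasal consonant, so rule 1 applies → [ẽ].
/n/ (between /e/ and /a/): rule 2 targets it, but not before a labial or velar stop → unchanged [n].
/a/ (between /n/ and /p/) is in the target of rule 1 but the environment (before a nasal consonant) is not met → [a].
/p/ (between /a/ and /n/): no rule targets it → [p].
/n/ (between /p/ and /a/): rule 2 targets it, but not before a labial or velar stop → unchanged [n].
/a/ (between /n/ and /n/): before a nasal consonant, so rule 1 applies → [ã].
/n/ (word-final): rule 2 targets it, but not before a labial or velar stop → unchanged [n].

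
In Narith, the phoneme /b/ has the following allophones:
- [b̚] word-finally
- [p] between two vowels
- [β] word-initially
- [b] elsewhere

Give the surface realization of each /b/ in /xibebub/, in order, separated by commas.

[p], [p], [b̚]

Occurrence 1 (position 3): between two vowels → [p].
Occurrence 2 (position 5): between two vowels → [p].
Occurrence 3 (position 7): word-finally → [b̚].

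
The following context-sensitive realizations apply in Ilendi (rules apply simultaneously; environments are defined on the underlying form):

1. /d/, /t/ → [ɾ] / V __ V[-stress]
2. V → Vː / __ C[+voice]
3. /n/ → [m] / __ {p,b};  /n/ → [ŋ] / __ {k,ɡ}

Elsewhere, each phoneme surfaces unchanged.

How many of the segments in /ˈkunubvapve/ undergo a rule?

2

Segments that undergo a rule: /u/ → [uː] (rule 2); /u/ → [uː] (rule 2).
All other segments surface unchanged.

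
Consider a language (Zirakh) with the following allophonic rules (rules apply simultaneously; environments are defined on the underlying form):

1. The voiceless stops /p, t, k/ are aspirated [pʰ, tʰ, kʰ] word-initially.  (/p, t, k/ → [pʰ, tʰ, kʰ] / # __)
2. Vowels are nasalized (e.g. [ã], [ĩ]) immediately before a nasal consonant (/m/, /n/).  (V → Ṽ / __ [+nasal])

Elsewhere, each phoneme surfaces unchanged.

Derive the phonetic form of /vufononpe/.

/u/ (between /v/ and /f/) is in the target of rule 2 but the environment (before a nasal consonant) is not met → [u].
/o/ — between /f/ and /n/, before a nasal consonant — surfaces as [õ] (rule 2).
/o/ meets the environment for rule 2 (before a nasal consonant) → [õ].
/p/ — between /n/ and /e/; rule 1 does not apply here → [p].
/e/ — word-final; rule 2 does not apply here → [e].

[vufõnõnpe]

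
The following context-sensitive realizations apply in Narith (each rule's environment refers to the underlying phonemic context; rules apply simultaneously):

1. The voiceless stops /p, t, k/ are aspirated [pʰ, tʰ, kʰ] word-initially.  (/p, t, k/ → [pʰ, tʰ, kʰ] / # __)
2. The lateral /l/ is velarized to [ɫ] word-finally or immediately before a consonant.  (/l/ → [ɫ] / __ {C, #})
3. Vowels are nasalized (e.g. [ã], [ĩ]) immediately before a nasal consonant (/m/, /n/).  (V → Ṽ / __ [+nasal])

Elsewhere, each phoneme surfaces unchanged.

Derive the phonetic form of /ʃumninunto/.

/u/ meets the environment for rule 3 (before a nasal consonant) → [ũ].
/i/ meets the environment for rule 3 (before a nasal consonant) → [ĩ].
/u/ — between /n/ and /n/, before a nasal consonant — surfaces as [ũ] (rule 3).
/t/ (between /n/ and /o/): rule 1 targets it, but not word-initially → unchanged [t].
/o/ (word-final): rule 3 targets it, but not before a nasal consonant → unchanged [o].

[ʃũmnĩnũnto]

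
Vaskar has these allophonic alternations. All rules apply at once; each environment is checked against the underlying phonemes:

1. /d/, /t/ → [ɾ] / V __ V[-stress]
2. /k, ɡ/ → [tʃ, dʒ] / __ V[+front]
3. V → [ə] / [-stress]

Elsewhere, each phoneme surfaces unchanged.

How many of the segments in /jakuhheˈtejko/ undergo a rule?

4

Segments that undergo a rule: /a/ → [ə] (rule 3); /u/ → [ə] (rule 3); /e/ → [ə] (rule 3); /o/ → [ə] (rule 3).
All other segments surface unchanged.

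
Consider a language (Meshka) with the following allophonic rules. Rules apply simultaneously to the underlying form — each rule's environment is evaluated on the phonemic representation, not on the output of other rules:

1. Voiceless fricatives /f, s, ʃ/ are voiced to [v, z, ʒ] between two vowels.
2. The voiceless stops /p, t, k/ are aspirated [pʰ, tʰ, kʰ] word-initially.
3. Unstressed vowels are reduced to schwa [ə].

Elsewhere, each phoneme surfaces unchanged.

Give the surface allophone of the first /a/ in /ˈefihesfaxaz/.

/a/ — between /f/ and /x/, in an unstressed syllable — surfaces as [ə] (rule 3).

[ə]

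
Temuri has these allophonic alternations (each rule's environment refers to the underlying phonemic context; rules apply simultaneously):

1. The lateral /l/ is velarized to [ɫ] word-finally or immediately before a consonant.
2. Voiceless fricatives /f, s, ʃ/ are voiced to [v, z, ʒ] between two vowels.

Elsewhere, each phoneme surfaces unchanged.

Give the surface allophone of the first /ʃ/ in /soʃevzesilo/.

/ʃ/ meets the environment for rule 2 (between two vowels) → [ʒ].

[ʒ]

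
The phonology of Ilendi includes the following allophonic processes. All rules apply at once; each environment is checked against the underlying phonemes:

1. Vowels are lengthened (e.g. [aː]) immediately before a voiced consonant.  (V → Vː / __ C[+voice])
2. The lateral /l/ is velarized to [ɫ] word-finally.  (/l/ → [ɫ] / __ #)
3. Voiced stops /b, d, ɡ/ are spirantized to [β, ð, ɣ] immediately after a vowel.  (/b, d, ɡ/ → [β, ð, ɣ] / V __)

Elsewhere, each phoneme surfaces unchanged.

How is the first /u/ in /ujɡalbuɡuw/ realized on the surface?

/u/ (word-initial) occurs before a voiced consonant → [uː] by rule 1.

[uː]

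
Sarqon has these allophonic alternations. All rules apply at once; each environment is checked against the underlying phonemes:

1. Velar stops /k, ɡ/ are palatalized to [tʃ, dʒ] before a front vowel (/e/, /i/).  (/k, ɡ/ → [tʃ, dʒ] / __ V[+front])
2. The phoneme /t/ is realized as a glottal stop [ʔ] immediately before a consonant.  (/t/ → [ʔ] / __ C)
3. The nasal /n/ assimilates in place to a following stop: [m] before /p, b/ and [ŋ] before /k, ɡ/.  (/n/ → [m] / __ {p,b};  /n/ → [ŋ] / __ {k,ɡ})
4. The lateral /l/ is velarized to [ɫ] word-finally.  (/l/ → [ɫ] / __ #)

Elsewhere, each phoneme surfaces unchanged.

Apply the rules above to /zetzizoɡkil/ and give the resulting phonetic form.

/z/ — not in any rule's target class → [z].
/e/ (between /z/ and /t/) is unaffected → [e].
/t/ — between /e/ and /z/, immediately before a consonant — surfaces as [ʔ] (rule 2).
/z/ — not in any rule's target class → [z].
/i/ (between /z/ and /z/) is unaffected → [i].
/z/ (between /i/ and /o/): no rule targets it → [z].
/o/ — not in any rule's target class → [o].
/ɡ/ (between /o/ and /k/) is in the target of rule 1 but the environment (before a front vowel) is not met → [ɡ].
Rule 1 applies to /k/ (between /ɡ/ and /i/: before a front vowel) → [tʃ].
/i/ (between /k/ and /l/): no rule targets it → [i].
/l/ — word-final, word-finally — surfaces as [ɫ] (rule 4).

[zeʔzizoɡtʃiɫ]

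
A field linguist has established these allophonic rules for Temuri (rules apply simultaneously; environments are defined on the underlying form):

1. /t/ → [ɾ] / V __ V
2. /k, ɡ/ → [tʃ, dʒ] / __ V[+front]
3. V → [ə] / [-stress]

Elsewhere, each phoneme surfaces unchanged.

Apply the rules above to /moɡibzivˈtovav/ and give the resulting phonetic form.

[mədʒəbzəvˈtovəv]

/m/ — not in any rule's target class → [m].
/o/ (between /m/ and /ɡ/) occurs in an unstressed syllable → [ə] by rule 3.
/ɡ/ (between /o/ and /i/) occurs before a front vowel → [dʒ] by rule 2.
Rule 3 applies to /i/ (between /ɡ/ and /b/: in an unstressed syllable) → [ə].
/b/ stays [b].
/z/ stays [z].
/i/ — between /z/ and /v/, in an unstressed syllable — surfaces as [ə] (rule 3).
/v/ (between /i/ and /t/): no rule targets it → [v].
/t/ (between /v/ and /o/) fails the environment for rule 1, so it stays [t].
/o/ (between /t/ and /v/): rule 3 targets it, but not in an unstressed syllable → unchanged [o].
/v/ stays [v].
/a/ meets the environment for rule 3 (in an unstressed syllable) → [ə].
/v/ (word-final) is unaffected → [v].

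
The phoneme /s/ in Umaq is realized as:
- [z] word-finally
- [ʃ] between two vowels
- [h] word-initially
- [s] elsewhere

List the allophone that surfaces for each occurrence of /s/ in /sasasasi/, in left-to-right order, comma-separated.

[h], [ʃ], [ʃ], [ʃ]

Occurrence 1 (position 1): word-initially → [h].
Occurrence 2 (position 3): between two vowels → [ʃ].
Occurrence 3 (position 5): between two vowels → [ʃ].
Occurrence 4 (position 7): between two vowels → [ʃ].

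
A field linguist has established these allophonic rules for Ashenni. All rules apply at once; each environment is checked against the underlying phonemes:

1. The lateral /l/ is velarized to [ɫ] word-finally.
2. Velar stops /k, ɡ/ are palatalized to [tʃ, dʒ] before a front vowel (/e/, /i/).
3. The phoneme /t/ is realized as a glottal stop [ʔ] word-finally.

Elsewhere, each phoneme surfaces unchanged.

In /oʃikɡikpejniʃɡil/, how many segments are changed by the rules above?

3

Segments that undergo a rule: /ɡ/ → [dʒ] (rule 2); /ɡ/ → [dʒ] (rule 2); /l/ → [ɫ] (rule 1).
All other segments surface unchanged.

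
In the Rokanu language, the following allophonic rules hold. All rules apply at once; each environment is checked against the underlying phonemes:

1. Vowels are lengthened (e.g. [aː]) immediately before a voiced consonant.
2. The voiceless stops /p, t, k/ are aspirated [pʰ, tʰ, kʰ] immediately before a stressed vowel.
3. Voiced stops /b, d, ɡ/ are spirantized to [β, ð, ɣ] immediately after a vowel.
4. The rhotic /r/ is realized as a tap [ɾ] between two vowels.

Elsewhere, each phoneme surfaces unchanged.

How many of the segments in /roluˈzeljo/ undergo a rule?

3

Segments that undergo a rule: /o/ → [oː] (rule 1); /u/ → [uː] (rule 1); /e/ → [eː] (rule 1).
All other segments surface unchanged.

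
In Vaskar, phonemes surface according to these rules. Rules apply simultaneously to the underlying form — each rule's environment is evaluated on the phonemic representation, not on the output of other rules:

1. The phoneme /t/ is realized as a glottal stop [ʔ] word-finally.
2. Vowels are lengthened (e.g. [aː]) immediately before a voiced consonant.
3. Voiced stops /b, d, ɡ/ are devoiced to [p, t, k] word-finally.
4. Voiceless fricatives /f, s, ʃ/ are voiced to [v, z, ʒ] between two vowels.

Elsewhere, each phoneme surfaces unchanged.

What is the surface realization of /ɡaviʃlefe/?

[ɡaːviʃleve]

/ɡ/ (word-initial) is in the target of rule 3 but the environment (word-finally) is not met → [ɡ].
/a/ — between /ɡ/ and /v/, before a voiced consonant — surfaces as [aː] (rule 2).
/v/ stays [v].
/i/ (between /v/ and /ʃ/) is in the target of rule 2 but the environment (before a voiced consonant) is not met → [i].
/ʃ/ (between /i/ and /l/) fails the environment for rule 4, so it stays [ʃ].
/l/ (between /ʃ/ and /e/) is unaffected → [l].
/e/ (between /l/ and /f/): rule 2 targets it, but not before a voiced consonant → unchanged [e].
/f/ (between /e/ and /e/) occurs between two vowels → [v] by rule 4.
/e/ (word-final) fails the environment for rule 2, so it stays [e].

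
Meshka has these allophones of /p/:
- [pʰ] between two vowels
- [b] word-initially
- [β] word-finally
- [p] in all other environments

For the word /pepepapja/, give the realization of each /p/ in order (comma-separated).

[b], [pʰ], [pʰ], [p]

Occurrence 1 (position 1): word-initially → [b].
Occurrence 2 (position 3): between two vowels → [pʰ].
Occurrence 3 (position 5): between two vowels → [pʰ].
Occurrence 4 (position 7): no conditioning environment matches → elsewhere allophone [p].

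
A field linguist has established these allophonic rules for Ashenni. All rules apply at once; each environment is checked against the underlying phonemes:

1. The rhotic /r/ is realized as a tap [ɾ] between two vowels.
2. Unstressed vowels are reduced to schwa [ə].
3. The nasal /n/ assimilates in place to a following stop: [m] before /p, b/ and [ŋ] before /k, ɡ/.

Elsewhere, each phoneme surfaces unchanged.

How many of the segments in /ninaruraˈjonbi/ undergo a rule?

8

Segments that undergo a rule: /i/ → [ə] (rule 2); /a/ → [ə] (rule 2); /r/ → [ɾ] (rule 1); /u/ → [ə] (rule 2); /r/ → [ɾ] (rule 1); /a/ → [ə] (rule 2); /n/ → [m] (rule 3); /i/ → [ə] (rule 2).
All other segments surface unchanged.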